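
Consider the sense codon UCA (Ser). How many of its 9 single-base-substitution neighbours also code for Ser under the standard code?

Position 1: none → 0 synonymous.
Position 2: none → 0 synonymous.
Position 3: UCU, UCC, UCG → 3 synonymous.
Total: 0 + 0 + 3 = 3.

3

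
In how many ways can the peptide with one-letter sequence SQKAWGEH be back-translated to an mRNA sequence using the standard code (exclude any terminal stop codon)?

1536

Ser: 6 codons.
Gln: 2 codons.
Lys: 2 codons.
Ala: 4 codons.
Trp: 1 codon.
Gly: 4 codons.
Glu: 2 codons.
His: 2 codons.
6 × 2 × 2 × 4 × 1 × 4 × 2 × 2 = 1536.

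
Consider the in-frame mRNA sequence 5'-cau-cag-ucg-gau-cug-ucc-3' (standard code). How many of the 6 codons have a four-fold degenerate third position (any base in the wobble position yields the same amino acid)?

3

Codon 1 CAU (His): third position 2-fold.
Codon 2 CAG (Gln): third position 2-fold.
Codon 3 UCG (Ser): third position 4-fold.
Codon 4 GAU (Asp): third position 2-fold.
Codon 5 CUG (Leu): third position 4-fold.
Codon 6 UCC (Ser): third position 4-fold.
Four-fold degenerate third positions: 3.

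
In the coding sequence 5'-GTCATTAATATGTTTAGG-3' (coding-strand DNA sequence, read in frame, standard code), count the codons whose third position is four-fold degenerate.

1

Codon 1 GTC (Val): third position 4-fold.
Codon 2 ATT (Ile): third position 3-fold.
Codon 3 AAT (Asn): third position 2-fold.
Codon 4 ATG (Met): third position 1-fold.
Codon 5 TTT (Phe): third position 2-fold.
Codon 6 AGG (Arg): third position 2-fold.
Four-fold degenerate third positions: 1.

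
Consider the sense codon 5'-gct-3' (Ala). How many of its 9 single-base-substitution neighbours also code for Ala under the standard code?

Position 1: none → 0 synonymous.
Position 2: none → 0 synonymous.
Position 3: GCC, GCA, GCG → 3 synonymous.
Total: 0 + 0 + 3 = 3.

3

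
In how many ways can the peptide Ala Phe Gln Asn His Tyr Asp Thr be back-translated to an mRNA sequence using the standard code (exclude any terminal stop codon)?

Ala: 4 codons.
Phe: 2 codons.
Gln: 2 codons.
Asn: 2 codons.
His: 2 codons.
Tyr: 2 codons.
Asp: 2 codons.
Thr: 4 codons.
4 × 2 × 2 × 2 × 2 × 2 × 2 × 4 = 1024.

1024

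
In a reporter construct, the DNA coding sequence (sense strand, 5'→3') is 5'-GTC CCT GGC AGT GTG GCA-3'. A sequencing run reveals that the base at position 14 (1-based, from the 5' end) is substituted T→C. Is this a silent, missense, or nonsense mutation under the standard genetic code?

Position 14 falls in codon 5: GTG → Val.
After the substitution the codon is GCG → Ala.
Val ≠ Ala, so this is a missense mutation.

missense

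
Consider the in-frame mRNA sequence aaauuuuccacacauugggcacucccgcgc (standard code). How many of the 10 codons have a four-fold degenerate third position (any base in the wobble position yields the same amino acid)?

6

Codon 1 AAA (Lys): third position 2-fold.
Codon 2 UUU (Phe): third position 2-fold.
Codon 3 UCC (Ser): third position 4-fold.
Codon 4 ACA (Thr): third position 4-fold.
Codon 5 CAU (His): third position 2-fold.
Codon 6 UGG (Trp): third position 1-fold.
Codon 7 GCA (Ala): third position 4-fold.
Codon 8 CUC (Leu): third position 4-fold.
Codon 9 CCG (Pro): third position 4-fold.
Codon 10 CGC (Arg): third position 4-fold.
Four-fold degenerate third positions: 6.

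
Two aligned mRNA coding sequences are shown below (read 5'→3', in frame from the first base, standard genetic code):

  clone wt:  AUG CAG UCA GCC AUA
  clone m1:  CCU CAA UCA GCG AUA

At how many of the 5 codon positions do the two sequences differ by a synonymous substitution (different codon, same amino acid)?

Codon 1: AUG Met / CCU Pro — nonsynonymous.
Codon 2: CAG Gln / CAA Gln — synonymous.
Codon 3: UCA Ser / UCA Ser — identical.
Codon 4: GCC Ala / GCG Ala — synonymous.
Codon 5: AUA Ile / AUA Ile — identical.
Synonymous differences: 2.

2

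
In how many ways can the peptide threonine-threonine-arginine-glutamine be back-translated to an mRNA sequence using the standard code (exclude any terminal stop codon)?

Thr: 4 codons.
Thr: 4 codons.
Arg: 6 codons.
Gln: 2 codons.
4 × 4 × 6 × 2 = 192.

192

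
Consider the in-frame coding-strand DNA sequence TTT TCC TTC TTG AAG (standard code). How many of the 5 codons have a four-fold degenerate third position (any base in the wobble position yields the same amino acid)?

Codon 1 TTT (Phe): third position 2-fold.
Codon 2 TCC (Ser): third position 4-fold.
Codon 3 TTC (Phe): third position 2-fold.
Codon 4 TTG (Leu): third position 2-fold.
Codon 5 AAG (Lys): third position 2-fold.
Four-fold degenerate third positions: 1.

1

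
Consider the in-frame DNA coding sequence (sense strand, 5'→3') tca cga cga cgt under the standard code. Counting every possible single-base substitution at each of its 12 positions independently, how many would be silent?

Codon 1 (TCA, Ser): 3 synonymous substitutions.
Codon 2 (CGA, Arg): 4 synonymous substitutions.
Codon 3 (CGA, Arg): 4 synonymous substitutions.
Codon 4 (CGT, Arg): 3 synonymous substitutions.
Total: 3 + 4 + 4 + 3 = 14.

14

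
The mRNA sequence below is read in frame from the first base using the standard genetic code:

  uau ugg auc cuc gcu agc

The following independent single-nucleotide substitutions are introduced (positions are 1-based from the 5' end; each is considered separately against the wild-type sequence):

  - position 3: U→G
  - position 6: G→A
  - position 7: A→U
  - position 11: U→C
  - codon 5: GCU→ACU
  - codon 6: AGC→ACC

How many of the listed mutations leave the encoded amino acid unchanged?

Codon 1: UAU (Tyr) → UAG (Stop) — nonsense.
Codon 2: UGG (Trp) → UGA (Stop) — nonsense.
Codon 3: AUC (Ile) → UUC (Phe) — missense.
Codon 4: CUC (Leu) → CCC (Pro) — missense.
Codon 5: GCU (Ala) → ACU (Thr) — missense.
Codon 6: AGC (Ser) → ACC (Thr) — missense.
Synonymous: 0 of 6.

0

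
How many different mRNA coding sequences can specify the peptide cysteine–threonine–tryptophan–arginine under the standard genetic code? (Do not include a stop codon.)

48

Cys: 2 codons.
Thr: 4 codons.
Trp: 1 codon.
Arg: 6 codons.
2 × 4 × 1 × 6 = 48.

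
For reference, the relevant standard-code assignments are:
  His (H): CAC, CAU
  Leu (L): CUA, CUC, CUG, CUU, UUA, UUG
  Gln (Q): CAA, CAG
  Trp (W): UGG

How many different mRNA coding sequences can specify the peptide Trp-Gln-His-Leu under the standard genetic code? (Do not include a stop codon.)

Trp: 1 codon.
Gln: 2 codons.
His: 2 codons.
Leu: 6 codons.
1 × 2 × 2 × 6 = 24.

24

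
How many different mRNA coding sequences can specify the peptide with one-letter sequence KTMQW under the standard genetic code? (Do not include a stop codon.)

Lys: 2 codons.
Thr: 4 codons.
Met: 1 codon.
Gln: 2 codons.
Trp: 1 codon.
2 × 4 × 1 × 2 × 1 = 16.

16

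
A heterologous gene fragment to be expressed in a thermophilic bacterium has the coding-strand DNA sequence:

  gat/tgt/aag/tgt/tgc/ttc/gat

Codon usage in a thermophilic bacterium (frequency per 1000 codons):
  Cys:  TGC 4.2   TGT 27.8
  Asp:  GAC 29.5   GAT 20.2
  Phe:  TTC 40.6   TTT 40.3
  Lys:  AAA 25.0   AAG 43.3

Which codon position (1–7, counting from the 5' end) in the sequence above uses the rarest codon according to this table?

Codon 1 GAT (Asp): 20.2 per 1000.
Codon 2 TGT (Cys): 27.8 per 1000.
Codon 3 AAG (Lys): 43.3 per 1000.
Codon 4 TGT (Cys): 27.8 per 1000.
Codon 5 TGC (Cys): 4.2 per 1000.
Codon 6 TTC (Phe): 40.6 per 1000.
Codon 7 GAT (Asp): 20.2 per 1000.
Lowest frequency is 4.2 at codon 5.

5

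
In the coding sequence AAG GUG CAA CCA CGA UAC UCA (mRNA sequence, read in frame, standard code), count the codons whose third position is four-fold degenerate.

Codon 1 AAG (Lys): third position 2-fold.
Codon 2 GUG (Val): third position 4-fold.
Codon 3 CAA (Gln): third position 2-fold.
Codon 4 CCA (Pro): third position 4-fold.
Codon 5 CGA (Arg): third position 4-fold.
Codon 6 UAC (Tyr): third position 2-fold.
Codon 7 UCA (Ser): third position 4-fold.
Four-fold degenerate third positions: 4.

4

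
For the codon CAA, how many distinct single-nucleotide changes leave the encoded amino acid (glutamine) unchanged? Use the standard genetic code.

1

Position 1: none → 0 synonymous.
Position 2: none → 0 synonymous.
Position 3: CAG → 1 synonymous.
Total: 0 + 0 + 1 = 1.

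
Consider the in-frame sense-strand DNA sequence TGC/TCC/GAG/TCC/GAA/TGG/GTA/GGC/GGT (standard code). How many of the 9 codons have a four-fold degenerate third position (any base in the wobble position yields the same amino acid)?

Codon 1 TGC (Cys): third position 2-fold.
Codon 2 TCC (Ser): third position 4-fold.
Codon 3 GAG (Glu): third position 2-fold.
Codon 4 TCC (Ser): third position 4-fold.
Codon 5 GAA (Glu): third position 2-fold.
Codon 6 TGG (Trp): third position 1-fold.
Codon 7 GTA (Val): third position 4-fold.
Codon 8 GGC (Gly): third position 4-fold.
Codon 9 GGT (Gly): third position 4-fold.
Four-fold degenerate third positions: 5.

5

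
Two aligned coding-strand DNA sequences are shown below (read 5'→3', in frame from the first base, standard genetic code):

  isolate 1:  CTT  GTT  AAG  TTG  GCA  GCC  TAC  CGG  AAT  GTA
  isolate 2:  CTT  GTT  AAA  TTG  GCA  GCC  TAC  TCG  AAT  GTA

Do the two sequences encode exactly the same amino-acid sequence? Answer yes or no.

no

Codon 1: CTT Leu / CTT Leu — identical.
Codon 2: GTT Val / GTT Val — identical.
Codon 3: AAG Lys / AAA Lys — synonymous.
Codon 4: TTG Leu / TTG Leu — identical.
Codon 5: GCA Ala / GCA Ala — identical.
Codon 6: GCC Ala / GCC Ala — identical.
Codon 7: TAC Tyr / TAC Tyr — identical.
Codon 8: CGG Arg / TCG Ser — nonsynonymous.
Codon 9: AAT Asn / AAT Asn — identical.
Codon 10: GTA Val / GTA Val — identical.
Nonsynonymous differences: 1 → different protein.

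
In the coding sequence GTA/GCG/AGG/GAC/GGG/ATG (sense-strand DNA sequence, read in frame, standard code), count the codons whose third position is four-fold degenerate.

Codon 1 GTA (Val): third position 4-fold.
Codon 2 GCG (Ala): third position 4-fold.
Codon 3 AGG (Arg): third position 2-fold.
Codon 4 GAC (Asp): third position 2-fold.
Codon 5 GGG (Gly): third position 4-fold.
Codon 6 ATG (Met): third position 1-fold.
Four-fold degenerate third positions: 3.

3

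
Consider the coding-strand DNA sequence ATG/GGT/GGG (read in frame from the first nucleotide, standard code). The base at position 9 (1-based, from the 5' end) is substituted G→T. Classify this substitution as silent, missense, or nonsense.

Position 9 falls in codon 3: GGG → Gly.
After the substitution the codon is GGT → Gly.
Both encode Gly, so the change is synonymous.

silent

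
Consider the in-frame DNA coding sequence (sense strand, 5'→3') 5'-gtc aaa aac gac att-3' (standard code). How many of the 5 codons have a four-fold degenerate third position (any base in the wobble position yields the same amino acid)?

Codon 1 GTC (Val): third position 4-fold.
Codon 2 AAA (Lys): third position 2-fold.
Codon 3 AAC (Asn): third position 2-fold.
Codon 4 GAC (Asp): third position 2-fold.
Codon 5 ATT (Ile): third position 3-fold.
Four-fold degenerate third positions: 1.

1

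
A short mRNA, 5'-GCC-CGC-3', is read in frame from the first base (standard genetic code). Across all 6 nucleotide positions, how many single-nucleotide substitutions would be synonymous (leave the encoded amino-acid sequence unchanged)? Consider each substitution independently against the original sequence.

Codon 1 (GCC, Ala): 3 synonymous substitutions.
Codon 2 (CGC, Arg): 3 synonymous substitutions.
Total: 3 + 3 = 6.

6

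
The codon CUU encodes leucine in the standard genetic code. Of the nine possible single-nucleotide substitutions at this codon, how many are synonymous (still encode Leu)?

Position 1: none → 0 synonymous.
Position 2: none → 0 synonymous.
Position 3: CUC, CUA, CUG → 3 synonymous.
Total: 0 + 0 + 3 = 3.

3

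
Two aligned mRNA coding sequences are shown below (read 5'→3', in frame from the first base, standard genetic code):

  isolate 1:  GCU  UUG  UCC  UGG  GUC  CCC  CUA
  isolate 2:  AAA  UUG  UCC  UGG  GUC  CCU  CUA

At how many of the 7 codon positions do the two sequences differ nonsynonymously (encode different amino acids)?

Codon 1: GCU Ala / AAA Lys — nonsynonymous.
Codon 2: UUG Leu / UUG Leu — identical.
Codon 3: UCC Ser / UCC Ser — identical.
Codon 4: UGG Trp / UGG Trp — identical.
Codon 5: GUC Val / GUC Val — identical.
Codon 6: CCC Pro / CCU Pro — synonymous.
Codon 7: CUA Leu / CUA Leu — identical.
Nonsynonymous differences: 1.

1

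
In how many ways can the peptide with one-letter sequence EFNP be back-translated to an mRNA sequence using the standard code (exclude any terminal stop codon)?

Glu: 2 codons.
Phe: 2 codons.
Asn: 2 codons.
Pro: 4 codons.
2 × 2 × 2 × 4 = 32.

32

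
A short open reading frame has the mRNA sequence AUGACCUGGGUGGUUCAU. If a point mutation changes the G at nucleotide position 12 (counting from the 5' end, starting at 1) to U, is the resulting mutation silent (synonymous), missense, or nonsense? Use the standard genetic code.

silent

Position 12 falls in codon 4: GUG → Val.
After the substitution the codon is GUU → Val.
Both encode Val, so the change is synonymous.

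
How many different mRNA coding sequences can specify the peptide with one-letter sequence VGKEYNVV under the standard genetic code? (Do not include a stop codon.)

Val: 4 codons.
Gly: 4 codons.
Lys: 2 codons.
Glu: 2 codons.
Tyr: 2 codons.
Asn: 2 codons.
Val: 4 codons.
Val: 4 codons.
4 × 4 × 2 × 2 × 2 × 2 × 4 × 4 = 4096.

4096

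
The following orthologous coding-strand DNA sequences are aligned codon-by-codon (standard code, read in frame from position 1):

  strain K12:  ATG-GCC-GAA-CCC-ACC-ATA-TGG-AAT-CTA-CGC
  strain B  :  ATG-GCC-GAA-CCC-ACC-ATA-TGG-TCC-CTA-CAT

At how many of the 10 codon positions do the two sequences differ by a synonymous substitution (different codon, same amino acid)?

Codon 1: ATG Met / ATG Met — identical.
Codon 2: GCC Ala / GCC Ala — identical.
Codon 3: GAA Glu / GAA Glu — identical.
Codon 4: CCC Pro / CCC Pro — identical.
Codon 5: ACC Thr / ACC Thr — identical.
Codon 6: ATA Ile / ATA Ile — identical.
Codon 7: TGG Trp / TGG Trp — identical.
Codon 8: AAT Asn / TCC Ser — nonsynonymous.
Codon 9: CTA Leu / CTA Leu — identical.
Codon 10: CGC Arg / CAT His — nonsynonymous.
Synonymous differences: 0.

0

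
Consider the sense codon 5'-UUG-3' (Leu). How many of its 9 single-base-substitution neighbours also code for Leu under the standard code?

2

Position 1: CUG → 1 synonymous.
Position 2: none → 0 synonymous.
Position 3: UUA → 1 synonymous.
Total: 1 + 0 + 1 = 2.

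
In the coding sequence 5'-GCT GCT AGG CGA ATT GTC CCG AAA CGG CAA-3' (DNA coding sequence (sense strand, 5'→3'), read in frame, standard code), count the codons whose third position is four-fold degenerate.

Codon 1 GCT (Ala): third position 4-fold.
Codon 2 GCT (Ala): third position 4-fold.
Codon 3 AGG (Arg): third position 2-fold.
Codon 4 CGA (Arg): third position 4-fold.
Codon 5 ATT (Ile): third position 3-fold.
Codon 6 GTC (Val): third position 4-fold.
Codon 7 CCG (Pro): third position 4-fold.
Codon 8 AAA (Lys): third position 2-fold.
Codon 9 CGG (Arg): third position 4-fold.
Codon 10 CAA (Gln): third position 2-fold.
Four-fold degenerate third positions: 6.

6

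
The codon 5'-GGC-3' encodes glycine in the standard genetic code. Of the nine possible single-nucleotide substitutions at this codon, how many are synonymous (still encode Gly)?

Position 1: none → 0 synonymous.
Position 2: none → 0 synonymous.
Position 3: GGT, GGA, GGG → 3 synonymous.
Total: 0 + 0 + 3 = 3.

3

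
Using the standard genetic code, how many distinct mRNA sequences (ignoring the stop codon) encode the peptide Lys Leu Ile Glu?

Lys: 2 codons.
Leu: 6 codons.
Ile: 3 codons.
Glu: 2 codons.
2 × 6 × 3 × 2 = 72.

72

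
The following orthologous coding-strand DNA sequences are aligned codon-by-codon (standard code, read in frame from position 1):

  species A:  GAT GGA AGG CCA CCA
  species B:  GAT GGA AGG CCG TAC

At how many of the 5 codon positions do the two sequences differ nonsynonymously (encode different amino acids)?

Codon 1: GAT Asp / GAT Asp — identical.
Codon 2: GGA Gly / GGA Gly — identical.
Codon 3: AGG Arg / AGG Arg — identical.
Codon 4: CCA Pro / CCG Pro — synonymous.
Codon 5: CCA Pro / TAC Tyr — nonsynonymous.
Nonsynonymous differences: 1.

1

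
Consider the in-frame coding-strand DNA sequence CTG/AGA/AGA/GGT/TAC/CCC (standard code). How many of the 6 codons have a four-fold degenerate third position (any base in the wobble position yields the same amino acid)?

Codon 1 CTG (Leu): third position 4-fold.
Codon 2 AGA (Arg): third position 2-fold.
Codon 3 AGA (Arg): third position 2-fold.
Codon 4 GGT (Gly): third position 4-fold.
Codon 5 TAC (Tyr): third position 2-fold.
Codon 6 CCC (Pro): third position 4-fold.
Four-fold degenerate third positions: 3.

3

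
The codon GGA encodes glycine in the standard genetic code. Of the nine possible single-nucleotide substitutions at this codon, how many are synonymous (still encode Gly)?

Position 1: none → 0 synonymous.
Position 2: none → 0 synonymous.
Position 3: GGU, GGC, GGG → 3 synonymous.
Total: 0 + 0 + 3 = 3.

3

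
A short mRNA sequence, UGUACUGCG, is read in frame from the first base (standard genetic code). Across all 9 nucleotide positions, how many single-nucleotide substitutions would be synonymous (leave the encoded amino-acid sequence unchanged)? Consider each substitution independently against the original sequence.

Codon 1 (UGU, Cys): 1 synonymous substitution.
Codon 2 (ACU, Thr): 3 synonymous substitutions.
Codon 3 (GCG, Ala): 3 synonymous substitutions.
Total: 1 + 3 + 3 = 7.

7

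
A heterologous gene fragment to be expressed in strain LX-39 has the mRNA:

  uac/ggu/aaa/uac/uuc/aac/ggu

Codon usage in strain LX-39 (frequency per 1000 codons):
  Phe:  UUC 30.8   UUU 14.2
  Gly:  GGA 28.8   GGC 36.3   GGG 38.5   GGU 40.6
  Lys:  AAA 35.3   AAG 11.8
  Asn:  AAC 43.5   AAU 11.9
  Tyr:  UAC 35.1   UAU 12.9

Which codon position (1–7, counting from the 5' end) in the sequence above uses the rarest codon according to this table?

Codon 1 UAC (Tyr): 35.1 per 1000.
Codon 2 GGU (Gly): 40.6 per 1000.
Codon 3 AAA (Lys): 35.3 per 1000.
Codon 4 UAC (Tyr): 35.1 per 1000.
Codon 5 UUC (Phe): 30.8 per 1000.
Codon 6 AAC (Asn): 43.5 per 1000.
Codon 7 GGU (Gly): 40.6 per 1000.
Lowest frequency is 30.8 at codon 5.

5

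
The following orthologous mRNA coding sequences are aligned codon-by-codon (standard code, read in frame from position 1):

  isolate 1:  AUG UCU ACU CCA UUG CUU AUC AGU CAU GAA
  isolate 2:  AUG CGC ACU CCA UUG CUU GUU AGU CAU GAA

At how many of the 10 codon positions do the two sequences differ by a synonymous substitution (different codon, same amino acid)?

Codon 1: AUG Met / AUG Met — identical.
Codon 2: UCU Ser / CGC Arg — nonsynonymous.
Codon 3: ACU Thr / ACU Thr — identical.
Codon 4: CCA Pro / CCA Pro — identical.
Codon 5: UUG Leu / UUG Leu — identical.
Codon 6: CUU Leu / CUU Leu — identical.
Codon 7: AUC Ile / GUU Val — nonsynonymous.
Codon 8: AGU Ser / AGU Ser — identical.
Codon 9: CAU His / CAU His — identical.
Codon 10: GAA Glu / GAA Glu — identical.
Synonymous differences: 0.

0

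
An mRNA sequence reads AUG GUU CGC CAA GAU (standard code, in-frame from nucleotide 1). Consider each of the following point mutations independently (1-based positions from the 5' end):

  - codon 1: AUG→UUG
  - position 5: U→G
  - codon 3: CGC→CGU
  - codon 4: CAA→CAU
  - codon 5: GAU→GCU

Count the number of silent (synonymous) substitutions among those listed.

1

Codon 1: AUG (Met) → UUG (Leu) — missense.
Codon 2: GUU (Val) → GGU (Gly) — missense.
Codon 3: CGC (Arg) → CGU (Arg) — synonymous.
Codon 4: CAA (Gln) → CAU (His) — missense.
Codon 5: GAU (Asp) → GCU (Ala) — missense.
Synonymous: 1 of 5.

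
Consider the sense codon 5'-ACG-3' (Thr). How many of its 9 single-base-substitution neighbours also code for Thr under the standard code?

3

Position 1: none → 0 synonymous.
Position 2: none → 0 synonymous.
Position 3: ACU, ACC, ACA → 3 synonymous.
Total: 0 + 0 + 3 = 3.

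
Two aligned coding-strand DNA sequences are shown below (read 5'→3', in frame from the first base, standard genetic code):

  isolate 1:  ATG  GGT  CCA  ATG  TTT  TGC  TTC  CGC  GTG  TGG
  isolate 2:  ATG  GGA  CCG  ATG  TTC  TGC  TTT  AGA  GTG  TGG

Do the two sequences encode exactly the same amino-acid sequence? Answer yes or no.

yes

Codon 1: ATG Met / ATG Met — identical.
Codon 2: GGT Gly / GGA Gly — synonymous.
Codon 3: CCA Pro / CCG Pro — synonymous.
Codon 4: ATG Met / ATG Met — identical.
Codon 5: TTT Phe / TTC Phe — synonymous.
Codon 6: TGC Cys / TGC Cys — identical.
Codon 7: TTC Phe / TTT Phe — synonymous.
Codon 8: CGC Arg / AGA Arg — synonymous.
Codon 9: GTG Val / GTG Val — identical.
Codon 10: TGG Trp / TGG Trp — identical.
Nonsynonymous differences: 0 → same protein.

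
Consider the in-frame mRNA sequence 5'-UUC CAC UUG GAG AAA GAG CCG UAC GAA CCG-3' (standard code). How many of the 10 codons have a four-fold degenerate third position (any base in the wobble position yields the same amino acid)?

2

Codon 1 UUC (Phe): third position 2-fold.
Codon 2 CAC (His): third position 2-fold.
Codon 3 UUG (Leu): third position 2-fold.
Codon 4 GAG (Glu): third position 2-fold.
Codon 5 AAA (Lys): third position 2-fold.
Codon 6 GAG (Glu): third position 2-fold.
Codon 7 CCG (Pro): third position 4-fold.
Codon 8 UAC (Tyr): third position 2-fold.
Codon 9 GAA (Glu): third position 2-fold.
Codon 10 CCG (Pro): third position 4-fold.
Four-fold degenerate third positions: 2.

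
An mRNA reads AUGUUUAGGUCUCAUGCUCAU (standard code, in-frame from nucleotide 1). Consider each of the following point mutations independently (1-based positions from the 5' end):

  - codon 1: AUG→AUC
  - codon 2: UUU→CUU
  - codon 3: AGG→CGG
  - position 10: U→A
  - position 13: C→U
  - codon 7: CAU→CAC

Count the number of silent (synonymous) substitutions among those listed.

2

Codon 1: AUG (Met) → AUC (Ile) — missense.
Codon 2: UUU (Phe) → CUU (Leu) — missense.
Codon 3: AGG (Arg) → CGG (Arg) — synonymous.
Codon 4: UCU (Ser) → ACU (Thr) — missense.
Codon 5: CAU (His) → UAU (Tyr) — missense.
Codon 7: CAU (His) → CAC (His) — synonymous.
Synonymous: 2 of 6.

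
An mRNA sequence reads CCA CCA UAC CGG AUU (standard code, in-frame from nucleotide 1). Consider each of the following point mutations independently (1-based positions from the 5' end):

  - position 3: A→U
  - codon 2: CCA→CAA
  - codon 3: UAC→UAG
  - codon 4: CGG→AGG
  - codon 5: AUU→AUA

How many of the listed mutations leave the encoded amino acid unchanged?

3

Codon 1: CCA (Pro) → CCU (Pro) — synonymous.
Codon 2: CCA (Pro) → CAA (Gln) — missense.
Codon 3: UAC (Tyr) → UAG (Stop) — nonsense.
Codon 4: CGG (Arg) → AGG (Arg) — synonymous.
Codon 5: AUU (Ile) → AUA (Ile) — synonymous.
Synonymous: 3 of 5.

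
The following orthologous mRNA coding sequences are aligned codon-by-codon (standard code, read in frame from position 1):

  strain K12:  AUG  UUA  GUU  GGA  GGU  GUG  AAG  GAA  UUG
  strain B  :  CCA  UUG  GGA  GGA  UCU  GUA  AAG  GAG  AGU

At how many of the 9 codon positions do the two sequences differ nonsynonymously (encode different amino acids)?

4

Codon 1: AUG Met / CCA Pro — nonsynonymous.
Codon 2: UUA Leu / UUG Leu — synonymous.
Codon 3: GUU Val / GGA Gly — nonsynonymous.
Codon 4: GGA Gly / GGA Gly — identical.
Codon 5: GGU Gly / UCU Ser — nonsynonymous.
Codon 6: GUG Val / GUA Val — synonymous.
Codon 7: AAG Lys / AAG Lys — identical.
Codon 8: GAA Glu / GAG Glu — synonymous.
Codon 9: UUG Leu / AGU Ser — nonsynonymous.
Nonsynonymous differences: 4.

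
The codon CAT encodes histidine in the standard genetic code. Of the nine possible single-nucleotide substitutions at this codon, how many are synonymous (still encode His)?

1

Position 1: none → 0 synonymous.
Position 2: none → 0 synonymous.
Position 3: CAC → 1 synonymous.
Total: 0 + 0 + 1 = 1.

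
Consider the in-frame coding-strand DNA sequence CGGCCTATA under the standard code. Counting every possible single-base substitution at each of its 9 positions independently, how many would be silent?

9

Codon 1 (CGG, Arg): 4 synonymous substitutions.
Codon 2 (CCT, Pro): 3 synonymous substitutions.
Codon 3 (ATA, Ile): 2 synonymous substitutions.
Total: 4 + 3 + 2 = 9.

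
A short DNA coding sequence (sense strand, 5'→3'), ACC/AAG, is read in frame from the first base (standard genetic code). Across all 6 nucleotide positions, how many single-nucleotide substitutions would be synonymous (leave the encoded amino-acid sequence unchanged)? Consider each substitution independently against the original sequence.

4

Codon 1 (ACC, Thr): 3 synonymous substitutions.
Codon 2 (AAG, Lys): 1 synonymous substitution.
Total: 3 + 1 = 4.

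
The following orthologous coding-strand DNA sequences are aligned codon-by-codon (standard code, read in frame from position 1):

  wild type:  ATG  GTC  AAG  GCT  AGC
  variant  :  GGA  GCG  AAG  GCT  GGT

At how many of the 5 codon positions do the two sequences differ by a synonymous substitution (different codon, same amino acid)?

0

Codon 1: ATG Met / GGA Gly — nonsynonymous.
Codon 2: GTC Val / GCG Ala — nonsynonymous.
Codon 3: AAG Lys / AAG Lys — identical.
Codon 4: GCT Ala / GCT Ala — identical.
Codon 5: AGC Ser / GGT Gly — nonsynonymous.
Synonymous differences: 0.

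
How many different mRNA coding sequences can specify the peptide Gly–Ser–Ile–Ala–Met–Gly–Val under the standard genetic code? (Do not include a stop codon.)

Gly: 4 codons.
Ser: 6 codons.
Ile: 3 codons.
Ala: 4 codons.
Met: 1 codon.
Gly: 4 codons.
Val: 4 codons.
4 × 6 × 3 × 4 × 1 × 4 × 4 = 4608.

4608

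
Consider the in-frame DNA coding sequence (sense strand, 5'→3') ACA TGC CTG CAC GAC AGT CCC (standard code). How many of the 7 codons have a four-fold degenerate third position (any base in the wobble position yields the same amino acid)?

Codon 1 ACA (Thr): third position 4-fold.
Codon 2 TGC (Cys): third position 2-fold.
Codon 3 CTG (Leu): third position 4-fold.
Codon 4 CAC (His): third position 2-fold.
Codon 5 GAC (Asp): third position 2-fold.
Codon 6 AGT (Ser): third position 2-fold.
Codon 7 CCC (Pro): third position 4-fold.
Four-fold degenerate third positions: 3.

3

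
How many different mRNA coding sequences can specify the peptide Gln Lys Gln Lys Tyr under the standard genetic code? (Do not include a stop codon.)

Gln: 2 codons.
Lys: 2 codons.
Gln: 2 codons.
Lys: 2 codons.
Tyr: 2 codons.
2 × 2 × 2 × 2 × 2 = 32.

32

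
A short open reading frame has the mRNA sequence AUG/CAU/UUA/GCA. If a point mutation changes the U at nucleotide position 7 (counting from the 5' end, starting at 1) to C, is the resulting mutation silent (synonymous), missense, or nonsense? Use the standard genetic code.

Position 7 falls in codon 3: UUA → Leu.
After the substitution the codon is CUA → Leu.
Both encode Leu, so the change is synonymous.

silent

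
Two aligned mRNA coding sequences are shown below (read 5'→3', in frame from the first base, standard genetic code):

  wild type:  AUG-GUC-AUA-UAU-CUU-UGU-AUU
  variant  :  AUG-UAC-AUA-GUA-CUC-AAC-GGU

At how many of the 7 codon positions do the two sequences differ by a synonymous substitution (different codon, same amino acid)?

1

Codon 1: AUG Met / AUG Met — identical.
Codon 2: GUC Val / UAC Tyr — nonsynonymous.
Codon 3: AUA Ile / AUA Ile — identical.
Codon 4: UAU Tyr / GUA Val — nonsynonymous.
Codon 5: CUU Leu / CUC Leu — synonymous.
Codon 6: UGU Cys / AAC Asn — nonsynonymous.
Codon 7: AUU Ile / GGU Gly — nonsynonymous.
Synonymous differences: 1.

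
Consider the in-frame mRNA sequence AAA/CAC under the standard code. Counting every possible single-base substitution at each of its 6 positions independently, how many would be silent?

2

Codon 1 (AAA, Lys): 1 synonymous substitution.
Codon 2 (CAC, His): 1 synonymous substitution.
Total: 1 + 1 = 2.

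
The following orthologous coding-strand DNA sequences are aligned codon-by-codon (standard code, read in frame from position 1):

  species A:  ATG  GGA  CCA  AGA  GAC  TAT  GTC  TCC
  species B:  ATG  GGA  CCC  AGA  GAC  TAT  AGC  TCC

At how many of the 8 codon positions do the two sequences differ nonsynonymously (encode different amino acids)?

Codon 1: ATG Met / ATG Met — identical.
Codon 2: GGA Gly / GGA Gly — identical.
Codon 3: CCA Pro / CCC Pro — synonymous.
Codon 4: AGA Arg / AGA Arg — identical.
Codon 5: GAC Asp / GAC Asp — identical.
Codon 6: TAT Tyr / TAT Tyr — identical.
Codon 7: GTC Val / AGC Ser — nonsynonymous.
Codon 8: TCC Ser / TCC Ser — identical.
Nonsynonymous differences: 1.

1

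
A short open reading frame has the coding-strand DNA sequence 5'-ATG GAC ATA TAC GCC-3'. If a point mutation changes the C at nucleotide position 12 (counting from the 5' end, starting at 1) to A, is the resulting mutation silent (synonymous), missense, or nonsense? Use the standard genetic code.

nonsense

Position 12 falls in codon 4: TAC → Tyr.
After the substitution the codon is TAA → Stop.
The new codon is a stop codon, so this is a nonsense mutation.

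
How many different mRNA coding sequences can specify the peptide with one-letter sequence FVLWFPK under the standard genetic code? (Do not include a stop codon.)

768

Phe: 2 codons.
Val: 4 codons.
Leu: 6 codons.
Trp: 1 codon.
Phe: 2 codons.
Pro: 4 codons.
Lys: 2 codons.
2 × 4 × 6 × 1 × 2 × 4 × 2 = 768.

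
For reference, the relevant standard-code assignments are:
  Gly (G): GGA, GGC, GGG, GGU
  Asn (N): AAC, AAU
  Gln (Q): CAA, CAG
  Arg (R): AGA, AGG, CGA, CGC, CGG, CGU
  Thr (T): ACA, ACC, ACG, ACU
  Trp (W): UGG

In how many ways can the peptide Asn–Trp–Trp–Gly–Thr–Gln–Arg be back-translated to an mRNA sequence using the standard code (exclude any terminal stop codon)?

Asn: 2 codons.
Trp: 1 codon.
Trp: 1 codon.
Gly: 4 codons.
Thr: 4 codons.
Gln: 2 codons.
Arg: 6 codons.
2 × 1 × 1 × 4 × 4 × 2 × 6 = 384.

384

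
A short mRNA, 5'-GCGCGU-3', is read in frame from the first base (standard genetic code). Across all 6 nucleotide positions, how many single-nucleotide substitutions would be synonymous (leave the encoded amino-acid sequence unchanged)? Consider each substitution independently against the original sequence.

6

Codon 1 (GCG, Ala): 3 synonymous substitutions.
Codon 2 (CGU, Arg): 3 synonymous substitutions.
Total: 3 + 3 = 6.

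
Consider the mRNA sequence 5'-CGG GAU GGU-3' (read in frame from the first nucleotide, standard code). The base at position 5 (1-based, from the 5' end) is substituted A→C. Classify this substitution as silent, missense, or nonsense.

Position 5 falls in codon 2: GAU → Asp.
After the substitution the codon is GCU → Ala.
Asp ≠ Ala, so this is a missense mutation.

missense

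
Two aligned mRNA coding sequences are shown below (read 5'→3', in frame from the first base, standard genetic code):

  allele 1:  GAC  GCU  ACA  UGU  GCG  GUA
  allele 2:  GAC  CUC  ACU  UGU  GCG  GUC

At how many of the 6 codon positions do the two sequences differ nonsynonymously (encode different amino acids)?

1

Codon 1: GAC Asp / GAC Asp — identical.
Codon 2: GCU Ala / CUC Leu — nonsynonymous.
Codon 3: ACA Thr / ACU Thr — synonymous.
Codon 4: UGU Cys / UGU Cys — identical.
Codon 5: GCG Ala / GCG Ala — identical.
Codon 6: GUA Val / GUC Val — synonymous.
Nonsynonymous differences: 1.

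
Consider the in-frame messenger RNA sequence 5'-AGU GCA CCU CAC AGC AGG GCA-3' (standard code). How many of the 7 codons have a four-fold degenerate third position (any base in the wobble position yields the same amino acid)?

3

Codon 1 AGU (Ser): third position 2-fold.
Codon 2 GCA (Ala): third position 4-fold.
Codon 3 CCU (Pro): third position 4-fold.
Codon 4 CAC (His): third position 2-fold.
Codon 5 AGC (Ser): third position 2-fold.
Codon 6 AGG (Arg): third position 2-fold.
Codon 7 GCA (Ala): third position 4-fold.
Four-fold degenerate third positions: 3.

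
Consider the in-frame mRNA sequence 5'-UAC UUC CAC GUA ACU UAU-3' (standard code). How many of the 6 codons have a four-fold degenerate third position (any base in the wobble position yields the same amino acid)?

2

Codon 1 UAC (Tyr): third position 2-fold.
Codon 2 UUC (Phe): third position 2-fold.
Codon 3 CAC (His): third position 2-fold.
Codon 4 GUA (Val): third position 4-fold.
Codon 5 ACU (Thr): third position 4-fold.
Codon 6 UAU (Tyr): third position 2-fold.
Four-fold degenerate third positions: 2.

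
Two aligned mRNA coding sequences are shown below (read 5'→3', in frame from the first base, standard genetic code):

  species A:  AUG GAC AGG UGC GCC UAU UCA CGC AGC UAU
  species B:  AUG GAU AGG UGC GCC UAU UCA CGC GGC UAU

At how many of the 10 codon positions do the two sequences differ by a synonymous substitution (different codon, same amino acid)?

1

Codon 1: AUG Met / AUG Met — identical.
Codon 2: GAC Asp / GAU Asp — synonymous.
Codon 3: AGG Arg / AGG Arg — identical.
Codon 4: UGC Cys / UGC Cys — identical.
Codon 5: GCC Ala / GCC Ala — identical.
Codon 6: UAU Tyr / UAU Tyr — identical.
Codon 7: UCA Ser / UCA Ser — identical.
Codon 8: CGC Arg / CGC Arg — identical.
Codon 9: AGC Ser / GGC Gly — nonsynonymous.
Codon 10: UAU Tyr / UAU Tyr — identical.
Synonymous differences: 1.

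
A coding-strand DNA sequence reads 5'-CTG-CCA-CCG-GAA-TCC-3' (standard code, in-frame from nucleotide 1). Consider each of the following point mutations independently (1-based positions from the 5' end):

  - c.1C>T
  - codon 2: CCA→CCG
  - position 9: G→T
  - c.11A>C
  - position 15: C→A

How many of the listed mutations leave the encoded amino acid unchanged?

4

Codon 1: CTG (Leu) → TTG (Leu) — synonymous.
Codon 2: CCA (Pro) → CCG (Pro) — synonymous.
Codon 3: CCG (Pro) → CCT (Pro) — synonymous.
Codon 4: GAA (Glu) → GCA (Ala) — missense.
Codon 5: TCC (Ser) → TCA (Ser) — synonymous.
Synonymous: 4 of 5.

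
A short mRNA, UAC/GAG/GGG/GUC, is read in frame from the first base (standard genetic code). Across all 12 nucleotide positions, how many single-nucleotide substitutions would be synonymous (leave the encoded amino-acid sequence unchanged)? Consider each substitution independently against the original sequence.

Codon 1 (UAC, Tyr): 1 synonymous substitution.
Codon 2 (GAG, Glu): 1 synonymous substitution.
Codon 3 (GGG, Gly): 3 synonymous substitutions.
Codon 4 (GUC, Val): 3 synonymous substitutions.
Total: 1 + 1 + 3 + 3 = 8.

8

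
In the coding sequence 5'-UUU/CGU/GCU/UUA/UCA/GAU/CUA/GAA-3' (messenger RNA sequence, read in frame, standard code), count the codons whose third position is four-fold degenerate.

4

Codon 1 UUU (Phe): third position 2-fold.
Codon 2 CGU (Arg): third position 4-fold.
Codon 3 GCU (Ala): third position 4-fold.
Codon 4 UUA (Leu): third position 2-fold.
Codon 5 UCA (Ser): third position 4-fold.
Codon 6 GAU (Asp): third position 2-fold.
Codon 7 CUA (Leu): third position 4-fold.
Codon 8 GAA (Glu): third position 2-fold.
Four-fold degenerate third positions: 4.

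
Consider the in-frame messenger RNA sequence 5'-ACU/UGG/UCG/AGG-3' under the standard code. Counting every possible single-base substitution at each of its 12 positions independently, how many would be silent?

8

Codon 1 (ACU, Thr): 3 synonymous substitutions.
Codon 2 (UGG, Trp): 0 synonymous substitutions.
Codon 3 (UCG, Ser): 3 synonymous substitutions.
Codon 4 (AGG, Arg): 2 synonymous substitutions.
Total: 3 + 0 + 3 + 2 = 8.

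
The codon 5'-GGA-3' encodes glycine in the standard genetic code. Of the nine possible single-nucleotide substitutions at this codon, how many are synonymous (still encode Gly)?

3

Position 1: none → 0 synonymous.
Position 2: none → 0 synonymous.
Position 3: GGU, GGC, GGG → 3 synonymous.
Total: 0 + 0 + 3 = 3.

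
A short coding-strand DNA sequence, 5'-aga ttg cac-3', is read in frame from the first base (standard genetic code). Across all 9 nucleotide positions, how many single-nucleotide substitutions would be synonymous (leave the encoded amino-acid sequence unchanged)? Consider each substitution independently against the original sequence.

Codon 1 (AGA, Arg): 2 synonymous substitutions.
Codon 2 (TTG, Leu): 2 synonymous substitutions.
Codon 3 (CAC, His): 1 synonymous substitution.
Total: 2 + 2 + 1 = 5.

5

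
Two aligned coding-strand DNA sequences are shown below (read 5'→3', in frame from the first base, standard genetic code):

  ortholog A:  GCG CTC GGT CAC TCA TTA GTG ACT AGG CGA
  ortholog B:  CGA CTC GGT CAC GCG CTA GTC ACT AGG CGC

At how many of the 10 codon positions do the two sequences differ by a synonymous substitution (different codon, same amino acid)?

3

Codon 1: GCG Ala / CGA Arg — nonsynonymous.
Codon 2: CTC Leu / CTC Leu — identical.
Codon 3: GGT Gly / GGT Gly — identical.
Codon 4: CAC His / CAC His — identical.
Codon 5: TCA Ser / GCG Ala — nonsynonymous.
Codon 6: TTA Leu / CTA Leu — synonymous.
Codon 7: GTG Val / GTC Val — synonymous.
Codon 8: ACT Thr / ACT Thr — identical.
Codon 9: AGG Arg / AGG Arg — identical.
Codon 10: CGA Arg / CGC Arg — synonymous.
Synonymous differences: 3.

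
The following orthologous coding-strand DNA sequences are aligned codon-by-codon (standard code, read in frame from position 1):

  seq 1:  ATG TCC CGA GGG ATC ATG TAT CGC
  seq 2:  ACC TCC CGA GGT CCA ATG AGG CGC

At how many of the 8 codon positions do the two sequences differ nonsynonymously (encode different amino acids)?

Codon 1: ATG Met / ACC Thr — nonsynonymous.
Codon 2: TCC Ser / TCC Ser — identical.
Codon 3: CGA Arg / CGA Arg — identical.
Codon 4: GGG Gly / GGT Gly — synonymous.
Codon 5: ATC Ile / CCA Pro — nonsynonymous.
Codon 6: ATG Met / ATG Met — identical.
Codon 7: TAT Tyr / AGG Arg — nonsynonymous.
Codon 8: CGC Arg / CGC Arg — identical.
Nonsynonymous differences: 3.

3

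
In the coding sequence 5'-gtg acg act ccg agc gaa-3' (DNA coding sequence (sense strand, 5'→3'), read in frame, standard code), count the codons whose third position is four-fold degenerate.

4

Codon 1 GTG (Val): third position 4-fold.
Codon 2 ACG (Thr): third position 4-fold.
Codon 3 ACT (Thr): third position 4-fold.
Codon 4 CCG (Pro): third position 4-fold.
Codon 5 AGC (Ser): third position 2-fold.
Codon 6 GAA (Glu): third position 2-fold.
Four-fold degenerate third positions: 4.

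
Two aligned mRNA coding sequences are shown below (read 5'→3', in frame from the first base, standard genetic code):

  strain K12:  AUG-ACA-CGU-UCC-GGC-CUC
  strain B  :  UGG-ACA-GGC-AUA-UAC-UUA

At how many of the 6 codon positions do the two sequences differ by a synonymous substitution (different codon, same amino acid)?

Codon 1: AUG Met / UGG Trp — nonsynonymous.
Codon 2: ACA Thr / ACA Thr — identical.
Codon 3: CGU Arg / GGC Gly — nonsynonymous.
Codon 4: UCC Ser / AUA Ile — nonsynonymous.
Codon 5: GGC Gly / UAC Tyr — nonsynonymous.
Codon 6: CUC Leu / UUA Leu — synonymous.
Synonymous differences: 1.

1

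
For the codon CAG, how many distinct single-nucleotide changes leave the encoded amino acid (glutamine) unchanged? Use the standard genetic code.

Position 1: none → 0 synonymous.
Position 2: none → 0 synonymous.
Position 3: CAA → 1 synonymous.
Total: 0 + 0 + 1 = 1.

1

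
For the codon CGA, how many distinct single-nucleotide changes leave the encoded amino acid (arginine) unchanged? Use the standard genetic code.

Position 1: AGA → 1 synonymous.
Position 2: none → 0 synonymous.
Position 3: CGU, CGC, CGG → 3 synonymous.
Total: 1 + 0 + 3 = 4.

4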